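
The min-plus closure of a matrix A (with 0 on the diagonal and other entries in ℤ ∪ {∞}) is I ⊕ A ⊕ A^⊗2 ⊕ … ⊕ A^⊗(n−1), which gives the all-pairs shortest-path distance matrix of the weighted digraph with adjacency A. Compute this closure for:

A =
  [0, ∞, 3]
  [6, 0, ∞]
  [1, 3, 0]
Closure =
  [0, 6, 3]
  [6, 0, 9]
  [1, 3, 0]

This is the Floyd-Warshall all-pairs shortest-path computation. For each intermediate vertex k = 0, 1, …, 2, update dist[i][j] ← min(dist[i][j], dist[i][k] + dist[k][j]). The final matrix gives, for each (i, j), the minimum total weight of any directed path from i to j (possibly empty when i = j).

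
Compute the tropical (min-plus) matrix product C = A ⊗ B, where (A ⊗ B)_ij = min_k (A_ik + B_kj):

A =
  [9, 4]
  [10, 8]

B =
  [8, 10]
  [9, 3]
A ⊗ B =
  [13, 7]
  [17, 11]

Apply the min-plus product entry-by-entry:
  C[0][0] = min over k of (A[0][0] + B[0][0] = 9 + 8 = 17, A[0][1] + B[1][0] = 4 + 9 = 13) = 13 (attained at k = 1)
  C[0][1] = min over k of (A[0][0] + B[0][1] = 9 + 10 = 19, A[0][1] + B[1][1] = 4 + 3 = 7) = 7 (attained at k = 1)
  C[1][0] = min over k of (A[1][0] + B[0][0] = 10 + 8 = 18, A[1][1] + B[1][0] = 8 + 9 = 17) = 17 (attained at k = 1)
  C[1][1] = min over k of (A[1][0] + B[0][1] = 10 + 10 = 20, A[1][1] + B[1][1] = 8 + 3 = 11) = 11 (attained at k = 1)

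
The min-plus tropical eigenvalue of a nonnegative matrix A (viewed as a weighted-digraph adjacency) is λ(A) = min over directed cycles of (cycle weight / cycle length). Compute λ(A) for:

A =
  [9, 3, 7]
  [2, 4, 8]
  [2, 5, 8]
λ(A) = 5/2

Enumerate directed cycles and compute their means (weight / length). Sample:
  cycle 0 → 0: weight = 9, length = 1, mean = 9/1 ≈ 9.000
  cycle 1 → 1: weight = 4, length = 1, mean = 4/1 ≈ 4.000
  cycle 2 → 2: weight = 8, length = 1, mean = 8/1 ≈ 8.000
  cycle 0 → 1 → 0: weight = 5, length = 2, mean = 5/2 ≈ 2.500
  cycle 0 → 2 → 0: weight = 9, length = 2, mean = 9/2 ≈ 4.500
  cycle 1 → 0 → 1: weight = 5, length = 2, mean = 5/2 ≈ 2.500
Minimum mean = 2.500, attained e.g. along the cycle 0 → 1 → 0 with weight 5 and length 2. So λ(A) = 5/2 = 5/2.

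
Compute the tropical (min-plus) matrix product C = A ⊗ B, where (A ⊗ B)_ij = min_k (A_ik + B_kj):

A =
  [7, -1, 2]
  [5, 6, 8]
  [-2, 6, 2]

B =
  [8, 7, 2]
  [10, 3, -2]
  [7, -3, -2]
A ⊗ B =
  [9, -1, -3]
  [13, 5, 4]
  [6, -1, 0]

Apply the min-plus product entry-by-entry:
  C[0][0] = min over k of (A[0][0] + B[0][0] = 7 + 8 = 15, A[0][1] + B[1][0] = -1 + 10 = 9, A[0][2] + B[2][0] = 2 + 7 = 9) = 9 (attained at k = 1)
  C[0][1] = min over k of (A[0][0] + B[0][1] = 7 + 7 = 14, A[0][1] + B[1][1] = -1 + 3 = 2, A[0][2] + B[2][1] = 2 + -3 = -1) = -1 (attained at k = 2)
  C[0][2] = min over k of (A[0][0] + B[0][2] = 7 + 2 = 9, A[0][1] + B[1][2] = -1 + -2 = -3, A[0][2] + B[2][2] = 2 + -2 = 0) = -3 (attained at k = 1)
  C[1][0] = min over k of (A[1][0] + B[0][0] = 5 + 8 = 13, A[1][1] + B[1][0] = 6 + 10 = 16, A[1][2] + B[2][0] = 8 + 7 = 15) = 13 (attained at k = 0)
  C[1][1] = min over k of (A[1][0] + B[0][1] = 5 + 7 = 12, A[1][1] + B[1][1] = 6 + 3 = 9, A[1][2] + B[2][1] = 8 + -3 = 5) = 5 (attained at k = 2)
  C[1][2] = min over k of (A[1][0] + B[0][2] = 5 + 2 = 7, A[1][1] + B[1][2] = 6 + -2 = 4, A[1][2] + B[2][2] = 8 + -2 = 6) = 4 (attained at k = 1)
  C[2][0] = min over k of (A[2][0] + B[0][0] = -2 + 8 = 6, A[2][1] + B[1][0] = 6 + 10 = 16, A[2][2] + B[2][0] = 2 + 7 = 9) = 6 (attained at k = 0)
  C[2][1] = min over k of (A[2][0] + B[0][1] = -2 + 7 = 5, A[2][1] + B[1][1] = 6 + 3 = 9, A[2][2] + B[2][1] = 2 + -3 = -1) = -1 (attained at k = 2)
  C[2][2] = min over k of (A[2][0] + B[0][2] = -2 + 2 = 0, A[2][1] + B[1][2] = 6 + -2 = 4, A[2][2] + B[2][2] = 2 + -2 = 0) = 0 (attained at k = 0)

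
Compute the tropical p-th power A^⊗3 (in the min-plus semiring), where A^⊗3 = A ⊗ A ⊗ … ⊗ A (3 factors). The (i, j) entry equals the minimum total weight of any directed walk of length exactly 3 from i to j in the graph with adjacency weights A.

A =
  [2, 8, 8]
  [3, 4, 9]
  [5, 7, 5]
A^⊗3 =
  [6, 12, 12]
  [7, 12, 13]
  [9, 15, 15]

Each entry (A^⊗3)_ij equals the minimum over all length-3 walks i = v_0 → v_1 → … → v_3 = j of Σ_t A[v_t][v_{t+1}]. For example, for (i, j) = (0, 2) we minimise over 9 possible intermediate vertex sequences; the minimum is 12, attained along the walk 0 → 0 → 0 → 2.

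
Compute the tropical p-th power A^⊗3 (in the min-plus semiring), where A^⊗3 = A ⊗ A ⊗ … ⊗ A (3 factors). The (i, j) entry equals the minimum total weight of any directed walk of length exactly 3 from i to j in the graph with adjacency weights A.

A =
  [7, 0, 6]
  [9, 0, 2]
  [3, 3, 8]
A^⊗3 =
  [5, 0, 2]
  [5, 0, 2]
  [8, 3, 5]

Each entry (A^⊗3)_ij equals the minimum over all length-3 walks i = v_0 → v_1 → … → v_3 = j of Σ_t A[v_t][v_{t+1}]. For example, for (i, j) = (0, 2) we minimise over 9 possible intermediate vertex sequences; the minimum is 2, attained along the walk 0 → 1 → 1 → 2.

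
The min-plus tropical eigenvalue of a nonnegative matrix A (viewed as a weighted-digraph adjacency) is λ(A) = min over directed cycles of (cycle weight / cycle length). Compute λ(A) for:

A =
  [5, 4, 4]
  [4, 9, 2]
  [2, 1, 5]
λ(A) = 3/2

Enumerate directed cycles and compute their means (weight / length). Sample:
  cycle 0 → 0: weight = 5, length = 1, mean = 5/1 ≈ 5.000
  cycle 1 → 1: weight = 9, length = 1, mean = 9/1 ≈ 9.000
  cycle 2 → 2: weight = 5, length = 1, mean = 5/1 ≈ 5.000
  cycle 0 → 1 → 0: weight = 8, length = 2, mean = 8/2 ≈ 4.000
  cycle 0 → 2 → 0: weight = 6, length = 2, mean = 6/2 ≈ 3.000
  cycle 1 → 0 → 1: weight = 8, length = 2, mean = 8/2 ≈ 4.000
Minimum mean = 1.500, attained e.g. along the cycle 1 → 2 → 1 with weight 3 and length 2. So λ(A) = 3/2 = 3/2.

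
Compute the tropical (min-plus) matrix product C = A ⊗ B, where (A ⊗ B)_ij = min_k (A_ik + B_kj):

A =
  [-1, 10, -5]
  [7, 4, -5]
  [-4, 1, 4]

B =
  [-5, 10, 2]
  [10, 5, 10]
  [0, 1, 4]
A ⊗ B =
  [-6, -4, -1]
  [-5, -4, -1]
  [-9, 5, -2]

Apply the min-plus product entry-by-entry:
  C[0][0] = min over k of (A[0][0] + B[0][0] = -1 + -5 = -6, A[0][1] + B[1][0] = 10 + 10 = 20, A[0][2] + B[2][0] = -5 + 0 = -5) = -6 (attained at k = 0)
  C[0][1] = min over k of (A[0][0] + B[0][1] = -1 + 10 = 9, A[0][1] + B[1][1] = 10 + 5 = 15, A[0][2] + B[2][1] = -5 + 1 = -4) = -4 (attained at k = 2)
  C[0][2] = min over k of (A[0][0] + B[0][2] = -1 + 2 = 1, A[0][1] + B[1][2] = 10 + 10 = 20, A[0][2] + B[2][2] = -5 + 4 = -1) = -1 (attained at k = 2)
  C[1][0] = min over k of (A[1][0] + B[0][0] = 7 + -5 = 2, A[1][1] + B[1][0] = 4 + 10 = 14, A[1][2] + B[2][0] = -5 + 0 = -5) = -5 (attained at k = 2)
  C[1][1] = min over k of (A[1][0] + B[0][1] = 7 + 10 = 17, A[1][1] + B[1][1] = 4 + 5 = 9, A[1][2] + B[2][1] = -5 + 1 = -4) = -4 (attained at k = 2)
  C[1][2] = min over k of (A[1][0] + B[0][2] = 7 + 2 = 9, A[1][1] + B[1][2] = 4 + 10 = 14, A[1][2] + B[2][2] = -5 + 4 = -1) = -1 (attained at k = 2)
  C[2][0] = min over k of (A[2][0] + B[0][0] = -4 + -5 = -9, A[2][1] + B[1][0] = 1 + 10 = 11, A[2][2] + B[2][0] = 4 + 0 = 4) = -9 (attained at k = 0)
  C[2][1] = min over k of (A[2][0] + B[0][1] = -4 + 10 = 6, A[2][1] + B[1][1] = 1 + 5 = 6, A[2][2] + B[2][1] = 4 + 1 = 5) = 5 (attained at k = 2)
  C[2][2] = min over k of (A[2][0] + B[0][2] = -4 + 2 = -2, A[2][1] + B[1][2] = 1 + 10 = 11, A[2][2] + B[2][2] = 4 + 4 = 8) = -2 (attained at k = 0)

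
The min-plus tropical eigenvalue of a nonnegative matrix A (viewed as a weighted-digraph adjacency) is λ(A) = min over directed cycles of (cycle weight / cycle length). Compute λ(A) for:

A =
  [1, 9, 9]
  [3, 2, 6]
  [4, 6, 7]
λ(A) = 1

Enumerate directed cycles and compute their means (weight / length). Sample:
  cycle 0 → 0: weight = 1, length = 1, mean = 1/1 ≈ 1.000
  cycle 1 → 1: weight = 2, length = 1, mean = 2/1 ≈ 2.000
  cycle 2 → 2: weight = 7, length = 1, mean = 7/1 ≈ 7.000
  cycle 0 → 1 → 0: weight = 12, length = 2, mean = 12/2 ≈ 6.000
  cycle 0 → 2 → 0: weight = 13, length = 2, mean = 13/2 ≈ 6.500
  cycle 1 → 0 → 1: weight = 12, length = 2, mean = 12/2 ≈ 6.000
Minimum mean = 1.000, attained e.g. along the cycle 0 → 0 with weight 1 and length 1. So λ(A) = 1/1 = 1.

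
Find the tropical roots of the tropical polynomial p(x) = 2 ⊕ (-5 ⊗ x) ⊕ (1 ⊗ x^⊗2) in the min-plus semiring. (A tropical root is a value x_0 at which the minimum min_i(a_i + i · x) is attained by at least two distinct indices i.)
Roots: {-6, 7}

Each tropical root is a break point of the lower envelope of the lines y = a_i + i · x (there are 3 lines, with slopes 0, 1, ..., 2). Only the lines that attain the minimum somewhere contribute to roots; other lines are dominated. Here the surviving (envelope) indices are i = 2, i = 1, i = 0.
Intersections between consecutive envelope lines give the roots: for adjacent envelope indices i < j the intersection is x = (a_i − a_j) / (j − i). Reading off the sorted break points: {-6, 7}.
Verification: at each break x_0, at least two indices attain the minimum of min_i(a_i + i · x_0).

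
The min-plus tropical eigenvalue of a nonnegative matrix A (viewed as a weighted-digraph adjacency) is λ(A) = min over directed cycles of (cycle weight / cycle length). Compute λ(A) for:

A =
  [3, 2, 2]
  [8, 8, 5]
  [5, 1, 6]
λ(A) = 3

Enumerate directed cycles and compute their means (weight / length). Sample:
  cycle 0 → 0: weight = 3, length = 1, mean = 3/1 ≈ 3.000
  cycle 1 → 1: weight = 8, length = 1, mean = 8/1 ≈ 8.000
  cycle 2 → 2: weight = 6, length = 1, mean = 6/1 ≈ 6.000
  cycle 0 → 1 → 0: weight = 10, length = 2, mean = 10/2 ≈ 5.000
  cycle 0 → 2 → 0: weight = 7, length = 2, mean = 7/2 ≈ 3.500
  cycle 1 → 0 → 1: weight = 10, length = 2, mean = 10/2 ≈ 5.000
Minimum mean = 3.000, attained e.g. along the cycle 0 → 0 with weight 3 and length 1. So λ(A) = 3/1 = 3.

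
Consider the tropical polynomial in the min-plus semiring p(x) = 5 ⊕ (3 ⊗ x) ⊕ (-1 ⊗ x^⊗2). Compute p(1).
p(1) = 1

A tropical monomial a ⊗ x^⊗i evaluates to a + i · x. Evaluating each term at x = 1:
  Term 0 contributes 5 + 0 · 1 = 5
  Term 1 contributes 3 + 1 · 1 = 4
  Term 2 contributes -1 + 2 · 1 = 1
p(1) = ⊕ of these = min[5, 4, 1] = 1.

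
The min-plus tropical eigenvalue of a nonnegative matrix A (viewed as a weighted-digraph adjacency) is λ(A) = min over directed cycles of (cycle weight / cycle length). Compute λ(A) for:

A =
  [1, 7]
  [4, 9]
λ(A) = 1

Enumerate directed cycles and compute their means (weight / length). Sample:
  cycle 0 → 0: weight = 1, length = 1, mean = 1/1 ≈ 1.000
  cycle 1 → 1: weight = 9, length = 1, mean = 9/1 ≈ 9.000
  cycle 0 → 1 → 0: weight = 11, length = 2, mean = 11/2 ≈ 5.500
  cycle 1 → 0 → 1: weight = 11, length = 2, mean = 11/2 ≈ 5.500
Minimum mean = 1.000, attained e.g. along the cycle 0 → 0 with weight 1 and length 1. So λ(A) = 1/1 = 1.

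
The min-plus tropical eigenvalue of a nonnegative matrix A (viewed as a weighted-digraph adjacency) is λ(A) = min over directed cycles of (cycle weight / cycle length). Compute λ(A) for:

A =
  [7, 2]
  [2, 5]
λ(A) = 2

Enumerate directed cycles and compute their means (weight / length). Sample:
  cycle 0 → 0: weight = 7, length = 1, mean = 7/1 ≈ 7.000
  cycle 1 → 1: weight = 5, length = 1, mean = 5/1 ≈ 5.000
  cycle 0 → 1 → 0: weight = 4, length = 2, mean = 4/2 ≈ 2.000
  cycle 1 → 0 → 1: weight = 4, length = 2, mean = 4/2 ≈ 2.000
Minimum mean = 2.000, attained e.g. along the cycle 0 → 1 → 0 with weight 4 and length 2. So λ(A) = 4/2 = 2.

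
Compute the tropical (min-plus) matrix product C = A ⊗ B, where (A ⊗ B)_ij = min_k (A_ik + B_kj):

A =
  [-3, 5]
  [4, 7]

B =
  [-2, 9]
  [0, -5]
A ⊗ B =
  [-5, 0]
  [2, 2]

Apply the min-plus product entry-by-entry:
  C[0][0] = min over k of (A[0][0] + B[0][0] = -3 + -2 = -5, A[0][1] + B[1][0] = 5 + 0 = 5) = -5 (attained at k = 0)
  C[0][1] = min over k of (A[0][0] + B[0][1] = -3 + 9 = 6, A[0][1] + B[1][1] = 5 + -5 = 0) = 0 (attained at k = 1)
  C[1][0] = min over k of (A[1][0] + B[0][0] = 4 + -2 = 2, A[1][1] + B[1][0] = 7 + 0 = 7) = 2 (attained at k = 0)
  C[1][1] = min over k of (A[1][0] + B[0][1] = 4 + 9 = 13, A[1][1] + B[1][1] = 7 + -5 = 2) = 2 (attained at k = 1)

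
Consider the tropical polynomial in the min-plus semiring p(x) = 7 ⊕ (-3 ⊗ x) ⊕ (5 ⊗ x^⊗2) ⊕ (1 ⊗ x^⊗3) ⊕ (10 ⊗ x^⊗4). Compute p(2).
p(2) = -1

A tropical monomial a ⊗ x^⊗i evaluates to a + i · x. Evaluating each term at x = 2:
  Term 0 contributes 7 + 0 · 2 = 7
  Term 1 contributes -3 + 1 · 2 = -1
  Term 2 contributes 5 + 2 · 2 = 9
  Term 3 contributes 1 + 3 · 2 = 7
  Term 4 contributes 10 + 4 · 2 = 18
p(2) = ⊕ of these = min[7, -1, 9, 7, 18] = -1.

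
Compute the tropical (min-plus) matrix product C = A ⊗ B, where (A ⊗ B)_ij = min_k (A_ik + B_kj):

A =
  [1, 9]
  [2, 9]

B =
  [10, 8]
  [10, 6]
A ⊗ B =
  [11, 9]
  [12, 10]

Apply the min-plus product entry-by-entry:
  C[0][0] = min over k of (A[0][0] + B[0][0] = 1 + 10 = 11, A[0][1] + B[1][0] = 9 + 10 = 19) = 11 (attained at k = 0)
  C[0][1] = min over k of (A[0][0] + B[0][1] = 1 + 8 = 9, A[0][1] + B[1][1] = 9 + 6 = 15) = 9 (attained at k = 0)
  C[1][0] = min over k of (A[1][0] + B[0][0] = 2 + 10 = 12, A[1][1] + B[1][0] = 9 + 10 = 19) = 12 (attained at k = 0)
  C[1][1] = min over k of (A[1][0] + B[0][1] = 2 + 8 = 10, A[1][1] + B[1][1] = 9 + 6 = 15) = 10 (attained at k = 0)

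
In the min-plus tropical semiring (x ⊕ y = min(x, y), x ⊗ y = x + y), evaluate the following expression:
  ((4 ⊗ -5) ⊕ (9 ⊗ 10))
((4 ⊗ -5) ⊕ (9 ⊗ 10)) = -1

Expand innermost to outermost. Recall ⊕ takes the minimum of its arguments and ⊗ takes their sum. Working out the expression ((4 ⊗ -5) ⊕ (9 ⊗ 10)) gives -1.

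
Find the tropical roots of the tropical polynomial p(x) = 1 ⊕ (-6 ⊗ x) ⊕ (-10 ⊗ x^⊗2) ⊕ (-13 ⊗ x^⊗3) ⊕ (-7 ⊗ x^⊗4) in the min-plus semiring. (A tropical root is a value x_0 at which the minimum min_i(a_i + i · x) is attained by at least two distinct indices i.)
Roots: {-6, 3, 4, 7}

Each tropical root is a break point of the lower envelope of the lines y = a_i + i · x (there are 5 lines, with slopes 0, 1, ..., 4). Only the lines that attain the minimum somewhere contribute to roots; other lines are dominated. Here the surviving (envelope) indices are i = 4, i = 3, i = 2, i = 1, i = 0.
Intersections between consecutive envelope lines give the roots: for adjacent envelope indices i < j the intersection is x = (a_i − a_j) / (j − i). Reading off the sorted break points: {-6, 3, 4, 7}.
Verification: at each break x_0, at least two indices attain the minimum of min_i(a_i + i · x_0).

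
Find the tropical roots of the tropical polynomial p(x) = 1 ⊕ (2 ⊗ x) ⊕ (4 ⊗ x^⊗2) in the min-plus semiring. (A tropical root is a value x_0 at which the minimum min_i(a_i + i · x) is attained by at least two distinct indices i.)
Roots: {-2, -1}

Each tropical root is a break point of the lower envelope of the lines y = a_i + i · x (there are 3 lines, with slopes 0, 1, ..., 2). Only the lines that attain the minimum somewhere contribute to roots; other lines are dominated. Here the surviving (envelope) indices are i = 2, i = 1, i = 0.
Intersections between consecutive envelope lines give the roots: for adjacent envelope indices i < j the intersection is x = (a_i − a_j) / (j − i). Reading off the sorted break points: {-2, -1}.
Verification: at each break x_0, at least two indices attain the minimum of min_i(a_i + i · x_0).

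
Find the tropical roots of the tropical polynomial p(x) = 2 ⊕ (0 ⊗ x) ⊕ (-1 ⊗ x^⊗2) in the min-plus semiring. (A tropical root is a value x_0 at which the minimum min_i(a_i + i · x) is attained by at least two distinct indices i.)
Roots: {1, 2}

Each tropical root is a break point of the lower envelope of the lines y = a_i + i · x (there are 3 lines, with slopes 0, 1, ..., 2). Only the lines that attain the minimum somewhere contribute to roots; other lines are dominated. Here the surviving (envelope) indices are i = 2, i = 1, i = 0.
Intersections between consecutive envelope lines give the roots: for adjacent envelope indices i < j the intersection is x = (a_i − a_j) / (j − i). Reading off the sorted break points: {1, 2}.
Verification: at each break x_0, at least two indices attain the minimum of min_i(a_i + i · x_0).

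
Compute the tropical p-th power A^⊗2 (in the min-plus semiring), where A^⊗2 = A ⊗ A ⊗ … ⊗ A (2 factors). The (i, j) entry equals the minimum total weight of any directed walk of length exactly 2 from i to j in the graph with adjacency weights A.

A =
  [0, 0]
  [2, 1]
A^⊗2 =
  [0, 0]
  [2, 2]

Each entry (A^⊗2)_ij equals the minimum over all length-2 walks i = v_0 → v_1 → … → v_2 = j of Σ_t A[v_t][v_{t+1}]. For example, for (i, j) = (0, 1) we minimise over 2 possible intermediate vertex sequences; the minimum is 0, attained along the walk 0 → 0 → 1.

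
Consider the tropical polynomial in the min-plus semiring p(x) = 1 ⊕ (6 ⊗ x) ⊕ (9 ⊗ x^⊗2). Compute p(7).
p(7) = 1

A tropical monomial a ⊗ x^⊗i evaluates to a + i · x. Evaluating each term at x = 7:
  Term 0 contributes 1 + 0 · 7 = 1
  Term 1 contributes 6 + 1 · 7 = 13
  Term 2 contributes 9 + 2 · 7 = 23
p(7) = ⊕ of these = min[1, 13, 23] = 1.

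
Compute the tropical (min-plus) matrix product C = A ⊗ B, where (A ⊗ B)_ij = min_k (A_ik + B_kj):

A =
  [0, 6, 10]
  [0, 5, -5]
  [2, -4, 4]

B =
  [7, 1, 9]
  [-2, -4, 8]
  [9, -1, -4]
A ⊗ B =
  [4, 1, 6]
  [3, -6, -9]
  [-6, -8, 0]

Apply the min-plus product entry-by-entry:
  C[0][0] = min over k of (A[0][0] + B[0][0] = 0 + 7 = 7, A[0][1] + B[1][0] = 6 + -2 = 4, A[0][2] + B[2][0] = 10 + 9 = 19) = 4 (attained at k = 1)
  C[0][1] = min over k of (A[0][0] + B[0][1] = 0 + 1 = 1, A[0][1] + B[1][1] = 6 + -4 = 2, A[0][2] + B[2][1] = 10 + -1 = 9) = 1 (attained at k = 0)
  C[0][2] = min over k of (A[0][0] + B[0][2] = 0 + 9 = 9, A[0][1] + B[1][2] = 6 + 8 = 14, A[0][2] + B[2][2] = 10 + -4 = 6) = 6 (attained at k = 2)
  C[1][0] = min over k of (A[1][0] + B[0][0] = 0 + 7 = 7, A[1][1] + B[1][0] = 5 + -2 = 3, A[1][2] + B[2][0] = -5 + 9 = 4) = 3 (attained at k = 1)
  C[1][1] = min over k of (A[1][0] + B[0][1] = 0 + 1 = 1, A[1][1] + B[1][1] = 5 + -4 = 1, A[1][2] + B[2][1] = -5 + -1 = -6) = -6 (attained at k = 2)
  C[1][2] = min over k of (A[1][0] + B[0][2] = 0 + 9 = 9, A[1][1] + B[1][2] = 5 + 8 = 13, A[1][2] + B[2][2] = -5 + -4 = -9) = -9 (attained at k = 2)
  C[2][0] = min over k of (A[2][0] + B[0][0] = 2 + 7 = 9, A[2][1] + B[1][0] = -4 + -2 = -6, A[2][2] + B[2][0] = 4 + 9 = 13) = -6 (attained at k = 1)
  C[2][1] = min over k of (A[2][0] + B[0][1] = 2 + 1 = 3, A[2][1] + B[1][1] = -4 + -4 = -8, A[2][2] + B[2][1] = 4 + -1 = 3) = -8 (attained at k = 1)
  C[2][2] = min over k of (A[2][0] + B[0][2] = 2 + 9 = 11, A[2][1] + B[1][2] = -4 + 8 = 4, A[2][2] + B[2][2] = 4 + -4 = 0) = 0 (attained at k = 2)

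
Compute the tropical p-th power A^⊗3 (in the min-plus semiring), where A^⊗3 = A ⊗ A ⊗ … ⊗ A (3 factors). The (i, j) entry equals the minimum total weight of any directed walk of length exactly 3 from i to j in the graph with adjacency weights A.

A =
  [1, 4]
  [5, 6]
A^⊗3 =
  [3, 6]
  [7, 10]

Each entry (A^⊗3)_ij equals the minimum over all length-3 walks i = v_0 → v_1 → … → v_3 = j of Σ_t A[v_t][v_{t+1}]. For example, for (i, j) = (0, 1) we minimise over 4 possible intermediate vertex sequences; the minimum is 6, attained along the walk 0 → 0 → 0 → 1.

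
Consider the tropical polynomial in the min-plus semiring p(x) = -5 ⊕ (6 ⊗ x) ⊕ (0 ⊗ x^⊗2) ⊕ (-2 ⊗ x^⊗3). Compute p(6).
p(6) = -5

A tropical monomial a ⊗ x^⊗i evaluates to a + i · x. Evaluating each term at x = 6:
  Term 0 contributes -5 + 0 · 6 = -5
  Term 1 contributes 6 + 1 · 6 = 12
  Term 2 contributes 0 + 2 · 6 = 12
  Term 3 contributes -2 + 3 · 6 = 16
p(6) = ⊕ of these = min[-5, 12, 12, 16] = -5.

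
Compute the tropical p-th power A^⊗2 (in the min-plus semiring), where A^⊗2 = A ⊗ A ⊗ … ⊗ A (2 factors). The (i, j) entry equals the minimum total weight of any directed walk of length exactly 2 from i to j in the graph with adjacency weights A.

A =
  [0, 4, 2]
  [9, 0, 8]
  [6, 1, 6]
A^⊗2 =
  [0, 3, 2]
  [9, 0, 8]
  [6, 1, 8]

Each entry (A^⊗2)_ij equals the minimum over all length-2 walks i = v_0 → v_1 → … → v_2 = j of Σ_t A[v_t][v_{t+1}]. For example, for (i, j) = (0, 2) we minimise over 3 possible intermediate vertex sequences; the minimum is 2, attained along the walk 0 → 0 → 2.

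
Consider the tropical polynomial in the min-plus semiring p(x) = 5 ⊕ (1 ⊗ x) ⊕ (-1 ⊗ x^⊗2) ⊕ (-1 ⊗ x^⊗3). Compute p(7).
p(7) = 5

A tropical monomial a ⊗ x^⊗i evaluates to a + i · x. Evaluating each term at x = 7:
  Term 0 contributes 5 + 0 · 7 = 5
  Term 1 contributes 1 + 1 · 7 = 8
  Term 2 contributes -1 + 2 · 7 = 13
  Term 3 contributes -1 + 3 · 7 = 20
p(7) = ⊕ of these = min[5, 8, 13, 20] = 5.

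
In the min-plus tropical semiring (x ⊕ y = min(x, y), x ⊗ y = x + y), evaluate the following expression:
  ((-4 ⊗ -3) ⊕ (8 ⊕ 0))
((-4 ⊗ -3) ⊕ (8 ⊕ 0)) = -7

Expand innermost to outermost. Recall ⊕ takes the minimum of its arguments and ⊗ takes their sum. Working out the expression ((-4 ⊗ -3) ⊕ (8 ⊕ 0)) gives -7.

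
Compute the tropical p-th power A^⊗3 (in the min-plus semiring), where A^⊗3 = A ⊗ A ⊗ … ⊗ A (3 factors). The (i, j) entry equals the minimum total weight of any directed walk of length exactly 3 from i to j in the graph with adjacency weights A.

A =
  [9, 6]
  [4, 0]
A^⊗3 =
  [10, 6]
  [4, 0]

Each entry (A^⊗3)_ij equals the minimum over all length-3 walks i = v_0 → v_1 → … → v_3 = j of Σ_t A[v_t][v_{t+1}]. For example, for (i, j) = (0, 1) we minimise over 4 possible intermediate vertex sequences; the minimum is 6, attained along the walk 0 → 1 → 1 → 1.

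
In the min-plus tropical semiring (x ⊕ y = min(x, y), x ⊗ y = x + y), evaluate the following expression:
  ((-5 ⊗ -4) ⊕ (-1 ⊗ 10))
((-5 ⊗ -4) ⊕ (-1 ⊗ 10)) = -9

Expand innermost to outermost. Recall ⊕ takes the minimum of its arguments and ⊗ takes their sum. Working out the expression ((-5 ⊗ -4) ⊕ (-1 ⊗ 10)) gives -9.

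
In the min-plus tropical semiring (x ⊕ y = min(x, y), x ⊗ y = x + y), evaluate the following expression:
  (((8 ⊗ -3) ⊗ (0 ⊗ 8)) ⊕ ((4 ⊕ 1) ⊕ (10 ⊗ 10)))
(((8 ⊗ -3) ⊗ (0 ⊗ 8)) ⊕ ((4 ⊕ 1) ⊕ (10 ⊗ 10))) = 1

Expand innermost to outermost. Recall ⊕ takes the minimum of its arguments and ⊗ takes their sum. Working out the expression (((8 ⊗ -3) ⊗ (0 ⊗ 8)) ⊕ ((4 ⊕ 1) ⊕ (10 ⊗ 10))) gives 1.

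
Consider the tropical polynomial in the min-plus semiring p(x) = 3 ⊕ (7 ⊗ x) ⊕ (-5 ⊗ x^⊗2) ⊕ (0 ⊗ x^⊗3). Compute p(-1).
p(-1) = -7

A tropical monomial a ⊗ x^⊗i evaluates to a + i · x. Evaluating each term at x = -1:
  Term 0 contributes 3 + 0 · -1 = 3
  Term 1 contributes 7 + 1 · -1 = 6
  Term 2 contributes -5 + 2 · -1 = -7
  Term 3 contributes 0 + 3 · -1 = -3
p(-1) = ⊕ of these = min[3, 6, -7, -3] = -7.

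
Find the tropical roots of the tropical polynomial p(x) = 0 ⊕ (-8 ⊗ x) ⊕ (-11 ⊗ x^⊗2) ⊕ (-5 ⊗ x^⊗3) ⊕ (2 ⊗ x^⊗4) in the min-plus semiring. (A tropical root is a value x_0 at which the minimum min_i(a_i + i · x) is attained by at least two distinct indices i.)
Roots: {-7, -6, 3, 8}

Each tropical root is a break point of the lower envelope of the lines y = a_i + i · x (there are 5 lines, with slopes 0, 1, ..., 4). Only the lines that attain the minimum somewhere contribute to roots; other lines are dominated. Here the surviving (envelope) indices are i = 4, i = 3, i = 2, i = 1, i = 0.
Intersections between consecutive envelope lines give the roots: for adjacent envelope indices i < j the intersection is x = (a_i − a_j) / (j − i). Reading off the sorted break points: {-7, -6, 3, 8}.
Verification: at each break x_0, at least two indices attain the minimum of min_i(a_i + i · x_0).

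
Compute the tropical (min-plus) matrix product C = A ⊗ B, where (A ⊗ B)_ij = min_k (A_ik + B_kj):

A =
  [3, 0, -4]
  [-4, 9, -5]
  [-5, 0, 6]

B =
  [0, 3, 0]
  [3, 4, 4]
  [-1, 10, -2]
A ⊗ B =
  [-5, 4, -6]
  [-6, -1, -7]
  [-5, -2, -5]

Apply the min-plus product entry-by-entry:
  C[0][0] = min over k of (A[0][0] + B[0][0] = 3 + 0 = 3, A[0][1] + B[1][0] = 0 + 3 = 3, A[0][2] + B[2][0] = -4 + -1 = -5) = -5 (attained at k = 2)
  C[0][1] = min over k of (A[0][0] + B[0][1] = 3 + 3 = 6, A[0][1] + B[1][1] = 0 + 4 = 4, A[0][2] + B[2][1] = -4 + 10 = 6) = 4 (attained at k = 1)
  C[0][2] = min over k of (A[0][0] + B[0][2] = 3 + 0 = 3, A[0][1] + B[1][2] = 0 + 4 = 4, A[0][2] + B[2][2] = -4 + -2 = -6) = -6 (attained at k = 2)
  C[1][0] = min over k of (A[1][0] + B[0][0] = -4 + 0 = -4, A[1][1] + B[1][0] = 9 + 3 = 12, A[1][2] + B[2][0] = -5 + -1 = -6) = -6 (attained at k = 2)
  C[1][1] = min over k of (A[1][0] + B[0][1] = -4 + 3 = -1, A[1][1] + B[1][1] = 9 + 4 = 13, A[1][2] + B[2][1] = -5 + 10 = 5) = -1 (attained at k = 0)
  C[1][2] = min over k of (A[1][0] + B[0][2] = -4 + 0 = -4, A[1][1] + B[1][2] = 9 + 4 = 13, A[1][2] + B[2][2] = -5 + -2 = -7) = -7 (attained at k = 2)
  C[2][0] = min over k of (A[2][0] + B[0][0] = -5 + 0 = -5, A[2][1] + B[1][0] = 0 + 3 = 3, A[2][2] + B[2][0] = 6 + -1 = 5) = -5 (attained at k = 0)
  C[2][1] = min over k of (A[2][0] + B[0][1] = -5 + 3 = -2, A[2][1] + B[1][1] = 0 + 4 = 4, A[2][2] + B[2][1] = 6 + 10 = 16) = -2 (attained at k = 0)
  C[2][2] = min over k of (A[2][0] + B[0][2] = -5 + 0 = -5, A[2][1] + B[1][2] = 0 + 4 = 4, A[2][2] + B[2][2] = 6 + -2 = 4) = -5 (attained at k = 0)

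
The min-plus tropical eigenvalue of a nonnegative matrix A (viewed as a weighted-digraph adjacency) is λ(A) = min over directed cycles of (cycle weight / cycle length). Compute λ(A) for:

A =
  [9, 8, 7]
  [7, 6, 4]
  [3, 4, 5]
λ(A) = 4

Enumerate directed cycles and compute their means (weight / length). Sample:
  cycle 0 → 0: weight = 9, length = 1, mean = 9/1 ≈ 9.000
  cycle 1 → 1: weight = 6, length = 1, mean = 6/1 ≈ 6.000
  cycle 2 → 2: weight = 5, length = 1, mean = 5/1 ≈ 5.000
  cycle 0 → 1 → 0: weight = 15, length = 2, mean = 15/2 ≈ 7.500
  cycle 0 → 2 → 0: weight = 10, length = 2, mean = 10/2 ≈ 5.000
  cycle 1 → 0 → 1: weight = 15, length = 2, mean = 15/2 ≈ 7.500
Minimum mean = 4.000, attained e.g. along the cycle 1 → 2 → 1 with weight 8 and length 2. So λ(A) = 8/2 = 4.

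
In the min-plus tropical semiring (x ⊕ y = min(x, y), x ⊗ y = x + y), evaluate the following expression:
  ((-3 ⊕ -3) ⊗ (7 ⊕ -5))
((-3 ⊕ -3) ⊗ (7 ⊕ -5)) = -8

Expand innermost to outermost. Recall ⊕ takes the minimum of its arguments and ⊗ takes their sum. Working out the expression ((-3 ⊕ -3) ⊗ (7 ⊕ -5)) gives -8.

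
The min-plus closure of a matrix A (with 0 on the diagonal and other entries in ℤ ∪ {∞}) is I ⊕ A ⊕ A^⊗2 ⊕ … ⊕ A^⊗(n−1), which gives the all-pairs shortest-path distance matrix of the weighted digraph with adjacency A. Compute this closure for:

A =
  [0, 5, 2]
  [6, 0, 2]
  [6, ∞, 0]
Closure =
  [0, 5, 2]
  [6, 0, 2]
  [6, 11, 0]

This is the Floyd-Warshall all-pairs shortest-path computation. For each intermediate vertex k = 0, 1, …, 2, update dist[i][j] ← min(dist[i][j], dist[i][k] + dist[k][j]). The final matrix gives, for each (i, j), the minimum total weight of any directed path from i to j (possibly empty when i = j).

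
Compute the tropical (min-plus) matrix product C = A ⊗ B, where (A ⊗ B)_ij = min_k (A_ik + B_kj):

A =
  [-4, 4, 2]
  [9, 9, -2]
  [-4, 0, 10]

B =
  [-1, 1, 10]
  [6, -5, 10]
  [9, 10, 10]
A ⊗ B =
  [-5, -3, 6]
  [7, 4, 8]
  [-5, -5, 6]

Apply the min-plus product entry-by-entry:
  C[0][0] = min over k of (A[0][0] + B[0][0] = -4 + -1 = -5, A[0][1] + B[1][0] = 4 + 6 = 10, A[0][2] + B[2][0] = 2 + 9 = 11) = -5 (attained at k = 0)
  C[0][1] = min over k of (A[0][0] + B[0][1] = -4 + 1 = -3, A[0][1] + B[1][1] = 4 + -5 = -1, A[0][2] + B[2][1] = 2 + 10 = 12) = -3 (attained at k = 0)
  C[0][2] = min over k of (A[0][0] + B[0][2] = -4 + 10 = 6, A[0][1] + B[1][2] = 4 + 10 = 14, A[0][2] + B[2][2] = 2 + 10 = 12) = 6 (attained at k = 0)
  C[1][0] = min over k of (A[1][0] + B[0][0] = 9 + -1 = 8, A[1][1] + B[1][0] = 9 + 6 = 15, A[1][2] + B[2][0] = -2 + 9 = 7) = 7 (attained at k = 2)
  C[1][1] = min over k of (A[1][0] + B[0][1] = 9 + 1 = 10, A[1][1] + B[1][1] = 9 + -5 = 4, A[1][2] + B[2][1] = -2 + 10 = 8) = 4 (attained at k = 1)
  C[1][2] = min over k of (A[1][0] + B[0][2] = 9 + 10 = 19, A[1][1] + B[1][2] = 9 + 10 = 19, A[1][2] + B[2][2] = -2 + 10 = 8) = 8 (attained at k = 2)
  C[2][0] = min over k of (A[2][0] + B[0][0] = -4 + -1 = -5, A[2][1] + B[1][0] = 0 + 6 = 6, A[2][2] + B[2][0] = 10 + 9 = 19) = -5 (attained at k = 0)
  C[2][1] = min over k of (A[2][0] + B[0][1] = -4 + 1 = -3, A[2][1] + B[1][1] = 0 + -5 = -5, A[2][2] + B[2][1] = 10 + 10 = 20) = -5 (attained at k = 1)
  C[2][2] = min over k of (A[2][0] + B[0][2] = -4 + 10 = 6, A[2][1] + B[1][2] = 0 + 10 = 10, A[2][2] + B[2][2] = 10 + 10 = 20) = 6 (attained at k = 0)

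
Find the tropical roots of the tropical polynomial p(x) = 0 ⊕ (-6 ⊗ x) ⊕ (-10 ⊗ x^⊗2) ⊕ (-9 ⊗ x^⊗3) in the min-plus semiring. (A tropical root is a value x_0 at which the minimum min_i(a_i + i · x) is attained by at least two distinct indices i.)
Roots: {-1, 4, 6}

Each tropical root is a break point of the lower envelope of the lines y = a_i + i · x (there are 4 lines, with slopes 0, 1, ..., 3). Only the lines that attain the minimum somewhere contribute to roots; other lines are dominated. Here the surviving (envelope) indices are i = 3, i = 2, i = 1, i = 0.
Intersections between consecutive envelope lines give the roots: for adjacent envelope indices i < j the intersection is x = (a_i − a_j) / (j − i). Reading off the sorted break points: {-1, 4, 6}.
Verification: at each break x_0, at least two indices attain the minimum of min_i(a_i + i · x_0).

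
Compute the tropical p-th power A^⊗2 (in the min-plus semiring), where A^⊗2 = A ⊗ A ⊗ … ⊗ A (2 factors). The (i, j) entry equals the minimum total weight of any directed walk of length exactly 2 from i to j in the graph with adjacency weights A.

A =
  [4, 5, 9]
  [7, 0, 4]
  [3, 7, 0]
A^⊗2 =
  [8, 5, 9]
  [7, 0, 4]
  [3, 7, 0]

Each entry (A^⊗2)_ij equals the minimum over all length-2 walks i = v_0 → v_1 → … → v_2 = j of Σ_t A[v_t][v_{t+1}]. For example, for (i, j) = (0, 2) we minimise over 3 possible intermediate vertex sequences; the minimum is 9, attained along the walk 0 → 1 → 2.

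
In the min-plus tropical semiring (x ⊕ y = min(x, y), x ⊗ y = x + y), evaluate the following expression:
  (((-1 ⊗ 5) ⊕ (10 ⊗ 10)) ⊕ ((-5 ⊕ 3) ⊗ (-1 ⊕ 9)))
(((-1 ⊗ 5) ⊕ (10 ⊗ 10)) ⊕ ((-5 ⊕ 3) ⊗ (-1 ⊕ 9))) = -6

Expand innermost to outermost. Recall ⊕ takes the minimum of its arguments and ⊗ takes their sum. Working out the expression (((-1 ⊗ 5) ⊕ (10 ⊗ 10)) ⊕ ((-5 ⊕ 3) ⊗ (-1 ⊕ 9))) gives -6.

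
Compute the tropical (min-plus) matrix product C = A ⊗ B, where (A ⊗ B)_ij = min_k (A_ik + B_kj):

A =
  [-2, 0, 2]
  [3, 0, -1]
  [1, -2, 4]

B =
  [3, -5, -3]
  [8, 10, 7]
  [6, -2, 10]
A ⊗ B =
  [1, -7, -5]
  [5, -3, 0]
  [4, -4, -2]

Apply the min-plus product entry-by-entry:
  C[0][0] = min over k of (A[0][0] + B[0][0] = -2 + 3 = 1, A[0][1] + B[1][0] = 0 + 8 = 8, A[0][2] + B[2][0] = 2 + 6 = 8) = 1 (attained at k = 0)
  C[0][1] = min over k of (A[0][0] + B[0][1] = -2 + -5 = -7, A[0][1] + B[1][1] = 0 + 10 = 10, A[0][2] + B[2][1] = 2 + -2 = 0) = -7 (attained at k = 0)
  C[0][2] = min over k of (A[0][0] + B[0][2] = -2 + -3 = -5, A[0][1] + B[1][2] = 0 + 7 = 7, A[0][2] + B[2][2] = 2 + 10 = 12) = -5 (attained at k = 0)
  C[1][0] = min over k of (A[1][0] + B[0][0] = 3 + 3 = 6, A[1][1] + B[1][0] = 0 + 8 = 8, A[1][2] + B[2][0] = -1 + 6 = 5) = 5 (attained at k = 2)
  C[1][1] = min over k of (A[1][0] + B[0][1] = 3 + -5 = -2, A[1][1] + B[1][1] = 0 + 10 = 10, A[1][2] + B[2][1] = -1 + -2 = -3) = -3 (attained at k = 2)
  C[1][2] = min over k of (A[1][0] + B[0][2] = 3 + -3 = 0, A[1][1] + B[1][2] = 0 + 7 = 7, A[1][2] + B[2][2] = -1 + 10 = 9) = 0 (attained at k = 0)
  C[2][0] = min over k of (A[2][0] + B[0][0] = 1 + 3 = 4, A[2][1] + B[1][0] = -2 + 8 = 6, A[2][2] + B[2][0] = 4 + 6 = 10) = 4 (attained at k = 0)
  C[2][1] = min over k of (A[2][0] + B[0][1] = 1 + -5 = -4, A[2][1] + B[1][1] = -2 + 10 = 8, A[2][2] + B[2][1] = 4 + -2 = 2) = -4 (attained at k = 0)
  C[2][2] = min over k of (A[2][0] + B[0][2] = 1 + -3 = -2, A[2][1] + B[1][2] = -2 + 7 = 5, A[2][2] + B[2][2] = 4 + 10 = 14) = -2 (attained at k = 0)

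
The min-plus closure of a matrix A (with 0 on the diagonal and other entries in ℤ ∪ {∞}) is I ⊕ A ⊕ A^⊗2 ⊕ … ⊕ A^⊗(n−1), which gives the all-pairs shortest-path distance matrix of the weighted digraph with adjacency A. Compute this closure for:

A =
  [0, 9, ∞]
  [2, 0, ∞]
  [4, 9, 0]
Closure =
  [0, 9, ∞]
  [2, 0, ∞]
  [4, 9, 0]

This is the Floyd-Warshall all-pairs shortest-path computation. For each intermediate vertex k = 0, 1, …, 2, update dist[i][j] ← min(dist[i][j], dist[i][k] + dist[k][j]). The final matrix gives, for each (i, j), the minimum total weight of any directed path from i to j (possibly empty when i = j).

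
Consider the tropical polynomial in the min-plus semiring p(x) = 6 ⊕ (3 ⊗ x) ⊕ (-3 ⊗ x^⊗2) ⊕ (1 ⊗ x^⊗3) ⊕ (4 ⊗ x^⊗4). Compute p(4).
p(4) = 5

A tropical monomial a ⊗ x^⊗i evaluates to a + i · x. Evaluating each term at x = 4:
  Term 0 contributes 6 + 0 · 4 = 6
  Term 1 contributes 3 + 1 · 4 = 7
  Term 2 contributes -3 + 2 · 4 = 5
  Term 3 contributes 1 + 3 · 4 = 13
  Term 4 contributes 4 + 4 · 4 = 20
p(4) = ⊕ of these = min[6, 7, 5, 13, 20] = 5.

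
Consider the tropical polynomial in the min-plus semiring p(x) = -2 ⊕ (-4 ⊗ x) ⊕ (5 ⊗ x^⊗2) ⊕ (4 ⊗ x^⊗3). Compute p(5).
p(5) = -2

A tropical monomial a ⊗ x^⊗i evaluates to a + i · x. Evaluating each term at x = 5:
  Term 0 contributes -2 + 0 · 5 = -2
  Term 1 contributes -4 + 1 · 5 = 1
  Term 2 contributes 5 + 2 · 5 = 15
  Term 3 contributes 4 + 3 · 5 = 19
p(5) = ⊕ of these = min[-2, 1, 15, 19] = -2.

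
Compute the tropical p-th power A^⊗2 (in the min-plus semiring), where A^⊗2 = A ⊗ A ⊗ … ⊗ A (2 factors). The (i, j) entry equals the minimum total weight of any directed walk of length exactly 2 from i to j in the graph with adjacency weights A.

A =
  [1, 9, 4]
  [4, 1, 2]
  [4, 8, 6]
A^⊗2 =
  [2, 10, 5]
  [5, 2, 3]
  [5, 9, 8]

Each entry (A^⊗2)_ij equals the minimum over all length-2 walks i = v_0 → v_1 → … → v_2 = j of Σ_t A[v_t][v_{t+1}]. For example, for (i, j) = (0, 2) we minimise over 3 possible intermediate vertex sequences; the minimum is 5, attained along the walk 0 → 0 → 2.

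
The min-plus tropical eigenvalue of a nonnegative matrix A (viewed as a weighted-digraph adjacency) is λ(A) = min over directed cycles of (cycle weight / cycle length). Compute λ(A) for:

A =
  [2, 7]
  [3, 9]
λ(A) = 2

Enumerate directed cycles and compute their means (weight / length). Sample:
  cycle 0 → 0: weight = 2, length = 1, mean = 2/1 ≈ 2.000
  cycle 1 → 1: weight = 9, length = 1, mean = 9/1 ≈ 9.000
  cycle 0 → 1 → 0: weight = 10, length = 2, mean = 10/2 ≈ 5.000
  cycle 1 → 0 → 1: weight = 10, length = 2, mean = 10/2 ≈ 5.000
Minimum mean = 2.000, attained e.g. along the cycle 0 → 0 with weight 2 and length 1. So λ(A) = 2/1 = 2.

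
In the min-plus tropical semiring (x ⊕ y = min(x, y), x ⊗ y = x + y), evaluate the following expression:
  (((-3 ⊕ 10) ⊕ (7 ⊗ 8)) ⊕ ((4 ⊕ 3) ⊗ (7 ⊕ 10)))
(((-3 ⊕ 10) ⊕ (7 ⊗ 8)) ⊕ ((4 ⊕ 3) ⊗ (7 ⊕ 10))) = -3

Expand innermost to outermost. Recall ⊕ takes the minimum of its arguments and ⊗ takes their sum. Working out the expression (((-3 ⊕ 10) ⊕ (7 ⊗ 8)) ⊕ ((4 ⊕ 3) ⊗ (7 ⊕ 10))) gives -3.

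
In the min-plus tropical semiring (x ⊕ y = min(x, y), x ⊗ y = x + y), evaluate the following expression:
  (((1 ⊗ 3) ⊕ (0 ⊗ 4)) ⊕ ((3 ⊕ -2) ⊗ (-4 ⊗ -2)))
(((1 ⊗ 3) ⊕ (0 ⊗ 4)) ⊕ ((3 ⊕ -2) ⊗ (-4 ⊗ -2))) = -8

Expand innermost to outermost. Recall ⊕ takes the minimum of its arguments and ⊗ takes their sum. Working out the expression (((1 ⊗ 3) ⊕ (0 ⊗ 4)) ⊕ ((3 ⊕ -2) ⊗ (-4 ⊗ -2))) gives -8.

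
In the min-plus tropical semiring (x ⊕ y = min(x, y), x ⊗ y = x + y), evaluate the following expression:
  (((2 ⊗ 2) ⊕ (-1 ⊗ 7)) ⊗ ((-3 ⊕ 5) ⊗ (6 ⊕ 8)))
(((2 ⊗ 2) ⊕ (-1 ⊗ 7)) ⊗ ((-3 ⊕ 5) ⊗ (6 ⊕ 8))) = 7

Expand innermost to outermost. Recall ⊕ takes the minimum of its arguments and ⊗ takes their sum. Working out the expression (((2 ⊗ 2) ⊕ (-1 ⊗ 7)) ⊗ ((-3 ⊕ 5) ⊗ (6 ⊕ 8))) gives 7.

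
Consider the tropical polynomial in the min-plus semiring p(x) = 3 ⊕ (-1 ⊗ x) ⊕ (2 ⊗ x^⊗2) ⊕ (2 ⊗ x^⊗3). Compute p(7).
p(7) = 3

A tropical monomial a ⊗ x^⊗i evaluates to a + i · x. Evaluating each term at x = 7:
  Term 0 contributes 3 + 0 · 7 = 3
  Term 1 contributes -1 + 1 · 7 = 6
  Term 2 contributes 2 + 2 · 7 = 16
  Term 3 contributes 2 + 3 · 7 = 23
p(7) = ⊕ of these = min[3, 6, 16, 23] = 3.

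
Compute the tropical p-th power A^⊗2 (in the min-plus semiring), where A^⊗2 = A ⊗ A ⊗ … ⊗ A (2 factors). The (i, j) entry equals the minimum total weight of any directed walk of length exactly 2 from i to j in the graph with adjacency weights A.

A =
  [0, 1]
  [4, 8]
A^⊗2 =
  [0, 1]
  [4, 5]

Each entry (A^⊗2)_ij equals the minimum over all length-2 walks i = v_0 → v_1 → … → v_2 = j of Σ_t A[v_t][v_{t+1}]. For example, for (i, j) = (0, 1) we minimise over 2 possible intermediate vertex sequences; the minimum is 1, attained along the walk 0 → 0 → 1.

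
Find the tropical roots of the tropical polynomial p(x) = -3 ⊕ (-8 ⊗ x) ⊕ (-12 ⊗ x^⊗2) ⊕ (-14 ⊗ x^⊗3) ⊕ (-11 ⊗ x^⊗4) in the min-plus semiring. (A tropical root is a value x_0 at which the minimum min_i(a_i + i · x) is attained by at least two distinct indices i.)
Roots: {-3, 2, 4, 5}

Each tropical root is a break point of the lower envelope of the lines y = a_i + i · x (there are 5 lines, with slopes 0, 1, ..., 4). Only the lines that attain the minimum somewhere contribute to roots; other lines are dominated. Here the surviving (envelope) indices are i = 4, i = 3, i = 2, i = 1, i = 0.
Intersections between consecutive envelope lines give the roots: for adjacent envelope indices i < j the intersection is x = (a_i − a_j) / (j − i). Reading off the sorted break points: {-3, 2, 4, 5}.
Verification: at each break x_0, at least two indices attain the minimum of min_i(a_i + i · x_0).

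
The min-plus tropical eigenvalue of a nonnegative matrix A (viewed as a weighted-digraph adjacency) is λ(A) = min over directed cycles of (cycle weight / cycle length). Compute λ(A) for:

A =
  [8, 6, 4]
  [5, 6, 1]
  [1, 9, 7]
λ(A) = 5/2

Enumerate directed cycles and compute their means (weight / length). Sample:
  cycle 0 → 0: weight = 8, length = 1, mean = 8/1 ≈ 8.000
  cycle 1 → 1: weight = 6, length = 1, mean = 6/1 ≈ 6.000
  cycle 2 → 2: weight = 7, length = 1, mean = 7/1 ≈ 7.000
  cycle 0 → 1 → 0: weight = 11, length = 2, mean = 11/2 ≈ 5.500
  cycle 0 → 2 → 0: weight = 5, length = 2, mean = 5/2 ≈ 2.500
  cycle 1 → 0 → 1: weight = 11, length = 2, mean = 11/2 ≈ 5.500
Minimum mean = 2.500, attained e.g. along the cycle 0 → 2 → 0 with weight 5 and length 2. So λ(A) = 5/2 = 5/2.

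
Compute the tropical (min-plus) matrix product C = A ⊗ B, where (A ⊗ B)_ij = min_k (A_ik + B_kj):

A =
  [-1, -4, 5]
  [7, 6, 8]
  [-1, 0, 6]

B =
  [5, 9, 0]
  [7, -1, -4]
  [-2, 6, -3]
A ⊗ B =
  [3, -5, -8]
  [6, 5, 2]
  [4, -1, -4]

Apply the min-plus product entry-by-entry:
  C[0][0] = min over k of (A[0][0] + B[0][0] = -1 + 5 = 4, A[0][1] + B[1][0] = -4 + 7 = 3, A[0][2] + B[2][0] = 5 + -2 = 3) = 3 (attained at k = 1)
  C[0][1] = min over k of (A[0][0] + B[0][1] = -1 + 9 = 8, A[0][1] + B[1][1] = -4 + -1 = -5, A[0][2] + B[2][1] = 5 + 6 = 11) = -5 (attained at k = 1)
  C[0][2] = min over k of (A[0][0] + B[0][2] = -1 + 0 = -1, A[0][1] + B[1][2] = -4 + -4 = -8, A[0][2] + B[2][2] = 5 + -3 = 2) = -8 (attained at k = 1)
  C[1][0] = min over k of (A[1][0] + B[0][0] = 7 + 5 = 12, A[1][1] + B[1][0] = 6 + 7 = 13, A[1][2] + B[2][0] = 8 + -2 = 6) = 6 (attained at k = 2)
  C[1][1] = min over k of (A[1][0] + B[0][1] = 7 + 9 = 16, A[1][1] + B[1][1] = 6 + -1 = 5, A[1][2] + B[2][1] = 8 + 6 = 14) = 5 (attained at k = 1)
  C[1][2] = min over k of (A[1][0] + B[0][2] = 7 + 0 = 7, A[1][1] + B[1][2] = 6 + -4 = 2, A[1][2] + B[2][2] = 8 + -3 = 5) = 2 (attained at k = 1)
  C[2][0] = min over k of (A[2][0] + B[0][0] = -1 + 5 = 4, A[2][1] + B[1][0] = 0 + 7 = 7, A[2][2] + B[2][0] = 6 + -2 = 4) = 4 (attained at k = 0)
  C[2][1] = min over k of (A[2][0] + B[0][1] = -1 + 9 = 8, A[2][1] + B[1][1] = 0 + -1 = -1, A[2][2] + B[2][1] = 6 + 6 = 12) = -1 (attained at k = 1)
  C[2][2] = min over k of (A[2][0] + B[0][2] = -1 + 0 = -1, A[2][1] + B[1][2] = 0 + -4 = -4, A[2][2] + B[2][2] = 6 + -3 = 3) = -4 (attained at k = 1)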